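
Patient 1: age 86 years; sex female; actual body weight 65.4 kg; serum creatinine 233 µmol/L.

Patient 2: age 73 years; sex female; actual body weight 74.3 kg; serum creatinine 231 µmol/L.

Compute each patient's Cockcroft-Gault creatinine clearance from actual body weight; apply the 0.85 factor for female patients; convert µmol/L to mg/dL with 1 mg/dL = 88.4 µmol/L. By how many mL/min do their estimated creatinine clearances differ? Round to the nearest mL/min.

Patient 1: SCr = 233 / 88.4 = 2.636 mg/dL
Patient 1: CrCl = (140 − 86) × 65.4 / (72 × 2.636) × 0.85 = 3531.6 / 189.79 × 0.85 ≈ 15.8 mL/min
Patient 2: SCr = 231 / 88.4 = 2.613 mg/dL
Patient 2: CrCl = (140 − 73) × 74.3 / (72 × 2.613) × 0.85 = 4978.1 / 188.14 × 0.85 ≈ 22.5 mL/min
|15.8 − 22.5| = 6.7 mL/min

7 mL/min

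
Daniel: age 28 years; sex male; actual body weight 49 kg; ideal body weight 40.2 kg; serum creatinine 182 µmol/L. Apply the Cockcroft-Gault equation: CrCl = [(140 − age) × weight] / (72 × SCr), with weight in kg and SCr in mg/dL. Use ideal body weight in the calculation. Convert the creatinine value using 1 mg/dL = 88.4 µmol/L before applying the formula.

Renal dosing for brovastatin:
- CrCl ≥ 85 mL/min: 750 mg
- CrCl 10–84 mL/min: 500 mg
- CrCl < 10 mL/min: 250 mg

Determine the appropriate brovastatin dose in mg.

500 mg

SCr = 182 / 88.4 = 2.059 mg/dL
CrCl = (140 − 28) × 40.2 / (72 × 2.059) = 4502.4 / 148.25 ≈ 30.4 mL/min
CrCl ≈ 30 mL/min → bracket 10–84 mL/min.
Dose for this bracket: 500 mg.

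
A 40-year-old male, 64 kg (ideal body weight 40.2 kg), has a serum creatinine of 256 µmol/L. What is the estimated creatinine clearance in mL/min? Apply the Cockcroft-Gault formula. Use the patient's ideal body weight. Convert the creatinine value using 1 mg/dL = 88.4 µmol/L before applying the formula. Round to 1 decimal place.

19.3 mL/min

SCr = 256 / 88.4 = 2.896 mg/dL
CrCl = (140 − 40) × 40.2 / (72 × 2.896) = 4020.0 / 208.51 ≈ 19.3 mL/min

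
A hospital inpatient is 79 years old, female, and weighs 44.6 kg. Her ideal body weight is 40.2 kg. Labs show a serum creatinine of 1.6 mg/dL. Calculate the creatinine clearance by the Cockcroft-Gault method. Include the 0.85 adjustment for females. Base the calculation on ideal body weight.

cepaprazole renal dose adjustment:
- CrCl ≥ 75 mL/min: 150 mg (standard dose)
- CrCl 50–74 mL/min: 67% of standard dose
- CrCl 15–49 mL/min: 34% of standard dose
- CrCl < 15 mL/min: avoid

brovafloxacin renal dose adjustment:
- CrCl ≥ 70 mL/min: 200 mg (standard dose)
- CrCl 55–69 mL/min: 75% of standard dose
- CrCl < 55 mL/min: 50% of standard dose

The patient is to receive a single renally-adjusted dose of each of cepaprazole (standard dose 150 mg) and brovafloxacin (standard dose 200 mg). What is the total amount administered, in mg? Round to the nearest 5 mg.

CrCl = (140 − 79) × 40.2 / (72 × 1.6) × 0.85 = 2452.2 / 115.20 × 0.85 ≈ 18.1 mL/min
CrCl ≈ 18 mL/min.
cepaprazole: 15–49 mL/min → 34% of 150 mg = 51 mg.
brovafloxacin: < 55 mL/min → 50% of 200 mg = 100 mg.
Total = 51 + 100 = 151 mg.

150 mg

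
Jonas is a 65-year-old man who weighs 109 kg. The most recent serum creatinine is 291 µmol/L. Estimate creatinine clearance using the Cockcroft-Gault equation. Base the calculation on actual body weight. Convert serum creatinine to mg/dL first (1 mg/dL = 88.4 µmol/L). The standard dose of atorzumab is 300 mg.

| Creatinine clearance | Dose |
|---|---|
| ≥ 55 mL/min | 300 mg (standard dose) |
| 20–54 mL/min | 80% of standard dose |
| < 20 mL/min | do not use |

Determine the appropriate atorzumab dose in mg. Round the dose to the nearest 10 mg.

SCr = 291 / 88.4 = 3.292 mg/dL
CrCl = (140 − 65) × 109 / (72 × 3.292) = 8175.0 / 237.02 ≈ 34.5 mL/min
CrCl ≈ 34 mL/min → bracket 20–54 mL/min.
80% of 300 mg = 240 mg

240 mg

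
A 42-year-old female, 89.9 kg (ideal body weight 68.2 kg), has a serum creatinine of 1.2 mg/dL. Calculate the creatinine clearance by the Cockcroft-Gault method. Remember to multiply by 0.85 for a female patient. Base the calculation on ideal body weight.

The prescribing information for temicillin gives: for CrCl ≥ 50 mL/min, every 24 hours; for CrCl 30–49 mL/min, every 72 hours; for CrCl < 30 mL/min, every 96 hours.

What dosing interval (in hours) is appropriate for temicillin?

every 24 hours

CrCl = (140 − 42) × 68.2 / (72 × 1.2) × 0.85 = 6683.6 / 86.40 × 0.85 ≈ 65.8 mL/min
CrCl ≈ 66 mL/min → bracket ≥ 50 mL/min → every 24 hours.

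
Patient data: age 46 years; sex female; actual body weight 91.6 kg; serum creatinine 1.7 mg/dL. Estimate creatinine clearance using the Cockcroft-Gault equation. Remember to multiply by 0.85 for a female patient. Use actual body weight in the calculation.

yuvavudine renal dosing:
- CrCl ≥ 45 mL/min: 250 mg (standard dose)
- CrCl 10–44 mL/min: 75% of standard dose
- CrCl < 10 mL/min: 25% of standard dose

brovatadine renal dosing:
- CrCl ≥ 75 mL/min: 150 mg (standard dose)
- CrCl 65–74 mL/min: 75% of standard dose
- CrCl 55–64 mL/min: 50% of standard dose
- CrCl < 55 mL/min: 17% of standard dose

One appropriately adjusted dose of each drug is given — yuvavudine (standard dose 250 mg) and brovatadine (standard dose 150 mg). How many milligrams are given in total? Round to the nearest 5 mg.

325 mg

CrCl = (140 − 46) × 91.6 / (72 × 1.7) × 0.85 = 8610.4 / 122.40 × 0.85 ≈ 59.8 mL/min
CrCl ≈ 60 mL/min.
yuvavudine: ≥ 45 mL/min → 100% of 250 mg = 250 mg.
brovatadine: 55–64 mL/min → 50% of 150 mg = 75 mg.
Total = 250 + 75 = 325 mg.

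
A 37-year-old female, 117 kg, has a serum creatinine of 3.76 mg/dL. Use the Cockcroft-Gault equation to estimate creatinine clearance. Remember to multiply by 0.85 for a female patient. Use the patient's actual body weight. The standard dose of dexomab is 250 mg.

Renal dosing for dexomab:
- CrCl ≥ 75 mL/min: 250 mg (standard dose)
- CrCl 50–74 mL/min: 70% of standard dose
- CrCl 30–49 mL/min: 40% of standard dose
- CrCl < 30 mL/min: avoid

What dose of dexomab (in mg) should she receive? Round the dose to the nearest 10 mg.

CrCl = (140 − 37) × 117 / (72 × 3.76) × 0.85 = 12051.0 / 270.72 × 0.85 ≈ 37.8 mL/min
CrCl ≈ 38 mL/min → bracket 30–49 mL/min.
40% of 250 mg = 100 mg

100 mg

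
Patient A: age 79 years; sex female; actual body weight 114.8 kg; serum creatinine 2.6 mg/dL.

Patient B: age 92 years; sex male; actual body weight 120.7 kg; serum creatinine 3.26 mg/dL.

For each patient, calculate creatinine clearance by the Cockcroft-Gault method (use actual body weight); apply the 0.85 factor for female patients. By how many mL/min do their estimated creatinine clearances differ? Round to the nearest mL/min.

Patient A: CrCl = (140 − 79) × 114.8 / (72 × 2.6) × 0.85 = 7002.8 / 187.20 × 0.85 ≈ 31.8 mL/min
Patient B: CrCl = (140 − 92) × 120.7 / (72 × 3.26) = 5793.6 / 234.72 ≈ 24.7 mL/min
|31.8 − 24.7| = 7.1 mL/min

7 mL/min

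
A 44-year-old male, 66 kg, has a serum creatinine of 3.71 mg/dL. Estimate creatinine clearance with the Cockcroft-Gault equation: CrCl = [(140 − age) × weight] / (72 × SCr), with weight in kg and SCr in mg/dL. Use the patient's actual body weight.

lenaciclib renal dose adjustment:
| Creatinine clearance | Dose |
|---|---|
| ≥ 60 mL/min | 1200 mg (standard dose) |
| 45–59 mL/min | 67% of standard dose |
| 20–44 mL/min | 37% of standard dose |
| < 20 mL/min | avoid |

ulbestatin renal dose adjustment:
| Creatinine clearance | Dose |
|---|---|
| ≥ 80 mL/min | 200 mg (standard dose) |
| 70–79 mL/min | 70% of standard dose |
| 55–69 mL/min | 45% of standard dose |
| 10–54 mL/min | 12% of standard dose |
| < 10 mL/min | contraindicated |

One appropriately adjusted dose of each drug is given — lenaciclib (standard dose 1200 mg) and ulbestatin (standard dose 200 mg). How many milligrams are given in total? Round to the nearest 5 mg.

CrCl = (140 − 44) × 66 / (72 × 3.71) = 6336.0 / 267.12 ≈ 23.7 mL/min
CrCl ≈ 24 mL/min.
lenaciclib: 20–44 mL/min → 37% of 1200 mg = 444 mg.
ulbestatin: 10–54 mL/min → 12% of 200 mg = 24 mg.
Total = 444 + 24 = 468 mg.

470 mg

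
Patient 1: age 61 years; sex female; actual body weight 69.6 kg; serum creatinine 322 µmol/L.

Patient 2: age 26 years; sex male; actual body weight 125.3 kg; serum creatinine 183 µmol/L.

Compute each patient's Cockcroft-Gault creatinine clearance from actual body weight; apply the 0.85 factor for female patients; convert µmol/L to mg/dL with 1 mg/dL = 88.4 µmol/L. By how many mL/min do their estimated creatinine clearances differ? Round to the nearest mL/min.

78 mL/min

Patient 1: SCr = 322 / 88.4 = 3.643 mg/dL
Patient 1: CrCl = (140 − 61) × 69.6 / (72 × 3.643) × 0.85 = 5498.4 / 262.30 × 0.85 ≈ 17.8 mL/min
Patient 2: SCr = 183 / 88.4 = 2.07 mg/dL
Patient 2: CrCl = (140 − 26) × 125.3 / (72 × 2.07) = 14284.2 / 149.04 ≈ 95.8 mL/min
|17.8 − 95.8| = 78.0 mL/min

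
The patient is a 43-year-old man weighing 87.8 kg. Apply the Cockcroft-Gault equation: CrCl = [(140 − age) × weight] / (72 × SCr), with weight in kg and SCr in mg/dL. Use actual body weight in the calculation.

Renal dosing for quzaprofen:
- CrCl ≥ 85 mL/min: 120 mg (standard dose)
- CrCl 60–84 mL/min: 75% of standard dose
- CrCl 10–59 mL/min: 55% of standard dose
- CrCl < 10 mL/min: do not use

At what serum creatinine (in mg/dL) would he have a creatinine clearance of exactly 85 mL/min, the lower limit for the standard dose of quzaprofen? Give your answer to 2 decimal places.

1.39 mg/dL

Standard dose requires CrCl ≥ 85 mL/min.
Set (140 − 43) × 87.8 / (72 × SCr) = 85
SCr = (140 − 43) × 87.8 / (72 × 85) = 1.392 mg/dL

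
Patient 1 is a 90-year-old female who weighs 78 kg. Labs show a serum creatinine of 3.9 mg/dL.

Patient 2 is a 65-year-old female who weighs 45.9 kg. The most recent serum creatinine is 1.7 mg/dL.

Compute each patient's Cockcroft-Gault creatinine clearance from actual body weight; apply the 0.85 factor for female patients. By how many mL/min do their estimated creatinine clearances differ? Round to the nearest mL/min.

12 mL/min

Patient 1: CrCl = (140 − 90) × 78 / (72 × 3.9) × 0.85 = 3900.0 / 280.80 × 0.85 ≈ 11.8 mL/min
Patient 2: CrCl = (140 − 65) × 45.9 / (72 × 1.7) × 0.85 = 3442.5 / 122.40 × 0.85 ≈ 23.9 mL/min
|11.8 − 23.9| = 12.1 mL/min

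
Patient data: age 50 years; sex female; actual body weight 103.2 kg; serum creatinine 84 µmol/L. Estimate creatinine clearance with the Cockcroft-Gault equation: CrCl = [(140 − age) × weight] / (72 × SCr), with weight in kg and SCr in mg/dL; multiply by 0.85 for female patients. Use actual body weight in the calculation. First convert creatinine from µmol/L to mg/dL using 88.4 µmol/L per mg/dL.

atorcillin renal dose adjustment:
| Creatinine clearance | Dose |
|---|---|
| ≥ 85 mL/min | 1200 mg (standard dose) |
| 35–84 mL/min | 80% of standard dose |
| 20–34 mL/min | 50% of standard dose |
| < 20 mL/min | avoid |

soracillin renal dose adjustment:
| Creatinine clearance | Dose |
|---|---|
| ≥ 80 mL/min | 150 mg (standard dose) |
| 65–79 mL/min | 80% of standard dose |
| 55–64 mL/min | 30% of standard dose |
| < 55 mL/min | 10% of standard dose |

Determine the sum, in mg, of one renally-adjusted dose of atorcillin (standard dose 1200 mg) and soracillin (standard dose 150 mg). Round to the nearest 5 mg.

1350 mg

SCr = 84 / 88.4 = 0.95 mg/dL
CrCl = (140 − 50) × 103.2 / (72 × 0.95) × 0.85 = 9288.0 / 68.40 × 0.85 ≈ 115.4 mL/min
CrCl ≈ 115 mL/min.
atorcillin: ≥ 85 mL/min → 100% of 1200 mg = 1200 mg.
soracillin: ≥ 80 mL/min → 100% of 150 mg = 150 mg.
Total = 1200 + 150 = 1350 mg.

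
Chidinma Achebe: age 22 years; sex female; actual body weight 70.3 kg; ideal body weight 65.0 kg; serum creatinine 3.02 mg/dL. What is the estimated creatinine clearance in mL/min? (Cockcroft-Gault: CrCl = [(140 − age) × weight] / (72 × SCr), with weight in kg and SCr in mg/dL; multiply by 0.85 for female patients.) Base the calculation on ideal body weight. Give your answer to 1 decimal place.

CrCl = (140 − 22) × 65 / (72 × 3.02) × 0.85 = 7670.0 / 217.44 × 0.85 ≈ 30.0 mL/min

30.0 mL/min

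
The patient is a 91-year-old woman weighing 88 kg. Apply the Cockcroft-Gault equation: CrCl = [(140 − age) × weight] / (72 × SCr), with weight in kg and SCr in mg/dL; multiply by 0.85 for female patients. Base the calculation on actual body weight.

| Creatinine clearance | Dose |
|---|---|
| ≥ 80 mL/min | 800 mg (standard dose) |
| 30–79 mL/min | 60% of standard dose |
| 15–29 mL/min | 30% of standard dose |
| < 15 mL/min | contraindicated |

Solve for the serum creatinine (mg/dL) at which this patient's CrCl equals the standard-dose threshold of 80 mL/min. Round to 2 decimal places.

Standard dose requires CrCl ≥ 80 mL/min.
Set (140 − 91) × 88 × 0.85 / (72 × SCr) = 80
SCr = (140 − 91) × 88 × 0.85 / (72 × 80) = 0.636 mg/dL

0.64 mg/dL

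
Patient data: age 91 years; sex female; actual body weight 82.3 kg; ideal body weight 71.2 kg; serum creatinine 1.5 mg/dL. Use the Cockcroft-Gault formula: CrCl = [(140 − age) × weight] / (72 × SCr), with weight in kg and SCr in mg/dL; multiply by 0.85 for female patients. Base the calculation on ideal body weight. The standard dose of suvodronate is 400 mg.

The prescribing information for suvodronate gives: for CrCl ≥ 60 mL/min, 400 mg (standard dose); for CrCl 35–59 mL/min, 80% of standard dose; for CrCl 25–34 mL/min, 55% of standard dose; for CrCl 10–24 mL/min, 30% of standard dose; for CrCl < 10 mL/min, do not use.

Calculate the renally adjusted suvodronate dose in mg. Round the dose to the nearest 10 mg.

220 mg

CrCl = (140 − 91) × 71.2 / (72 × 1.5) × 0.85 = 3488.8 / 108.00 × 0.85 ≈ 27.5 mL/min
CrCl ≈ 27 mL/min → bracket 25–34 mL/min.
55% of 400 mg = 220 mg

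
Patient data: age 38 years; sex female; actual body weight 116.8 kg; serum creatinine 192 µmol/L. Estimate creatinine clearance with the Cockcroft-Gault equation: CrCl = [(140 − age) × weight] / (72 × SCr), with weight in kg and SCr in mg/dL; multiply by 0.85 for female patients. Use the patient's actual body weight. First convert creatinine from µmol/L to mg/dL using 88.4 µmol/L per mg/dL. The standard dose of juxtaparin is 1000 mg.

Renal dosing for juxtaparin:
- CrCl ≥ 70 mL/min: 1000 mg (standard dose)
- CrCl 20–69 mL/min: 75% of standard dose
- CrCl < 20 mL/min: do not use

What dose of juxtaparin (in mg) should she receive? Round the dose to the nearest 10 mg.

SCr = 192 / 88.4 = 2.172 mg/dL
CrCl = (140 − 38) × 116.8 / (72 × 2.172) × 0.85 = 11913.6 / 156.38 × 0.85 ≈ 64.8 mL/min
CrCl ≈ 65 mL/min → bracket 20–69 mL/min.
75% of 1000 mg = 750 mg

750 mg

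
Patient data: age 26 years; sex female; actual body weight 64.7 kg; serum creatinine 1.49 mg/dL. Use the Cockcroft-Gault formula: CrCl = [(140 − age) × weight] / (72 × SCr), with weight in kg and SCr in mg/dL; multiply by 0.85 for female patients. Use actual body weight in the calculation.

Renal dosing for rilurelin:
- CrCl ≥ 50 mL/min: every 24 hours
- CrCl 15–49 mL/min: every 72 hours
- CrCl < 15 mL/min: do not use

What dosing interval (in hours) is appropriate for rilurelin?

every 24 hours

CrCl = (140 − 26) × 64.7 / (72 × 1.49) × 0.85 = 7375.8 / 107.28 × 0.85 ≈ 58.4 mL/min
CrCl ≈ 58 mL/min → bracket ≥ 50 mL/min → every 24 hours.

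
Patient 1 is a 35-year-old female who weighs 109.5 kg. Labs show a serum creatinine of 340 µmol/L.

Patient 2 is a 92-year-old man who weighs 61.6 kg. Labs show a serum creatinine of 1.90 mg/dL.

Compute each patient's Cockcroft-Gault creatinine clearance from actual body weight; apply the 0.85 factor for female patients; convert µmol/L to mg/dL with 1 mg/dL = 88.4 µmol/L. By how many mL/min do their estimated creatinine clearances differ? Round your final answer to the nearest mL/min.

14 mL/min

Patient 1: SCr = 340 / 88.4 = 3.846 mg/dL
Patient 1: CrCl = (140 − 35) × 109.5 / (72 × 3.846) × 0.85 = 11497.5 / 276.91 × 0.85 ≈ 35.3 mL/min
Patient 2: CrCl = (140 − 92) × 61.6 / (72 × 1.9) = 2956.8 / 136.80 ≈ 21.6 mL/min
|35.3 − 21.6| = 13.7 mL/min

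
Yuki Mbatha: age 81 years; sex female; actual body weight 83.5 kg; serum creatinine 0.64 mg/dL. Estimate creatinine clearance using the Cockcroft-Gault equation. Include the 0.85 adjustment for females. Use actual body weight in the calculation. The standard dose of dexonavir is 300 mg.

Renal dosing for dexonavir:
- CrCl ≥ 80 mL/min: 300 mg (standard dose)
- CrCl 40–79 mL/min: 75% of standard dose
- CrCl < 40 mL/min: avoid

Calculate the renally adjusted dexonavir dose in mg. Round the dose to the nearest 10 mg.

300 mg

CrCl = (140 − 81) × 83.5 / (72 × 0.64) × 0.85 = 4926.5 / 46.08 × 0.85 ≈ 90.9 mL/min
CrCl ≈ 91 mL/min → bracket ≥ 80 mL/min.
100% of 300 mg = 300 mg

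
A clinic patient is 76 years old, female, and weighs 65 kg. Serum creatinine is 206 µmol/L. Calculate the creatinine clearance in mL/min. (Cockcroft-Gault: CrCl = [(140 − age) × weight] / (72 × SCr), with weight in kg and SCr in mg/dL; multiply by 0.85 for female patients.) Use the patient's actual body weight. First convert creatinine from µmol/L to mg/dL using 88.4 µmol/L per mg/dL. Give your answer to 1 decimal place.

SCr = 206 / 88.4 = 2.33 mg/dL
CrCl = (140 − 76) × 65 / (72 × 2.33) × 0.85 = 4160.0 / 167.76 × 0.85 ≈ 21.1 mL/min

21.1 mL/min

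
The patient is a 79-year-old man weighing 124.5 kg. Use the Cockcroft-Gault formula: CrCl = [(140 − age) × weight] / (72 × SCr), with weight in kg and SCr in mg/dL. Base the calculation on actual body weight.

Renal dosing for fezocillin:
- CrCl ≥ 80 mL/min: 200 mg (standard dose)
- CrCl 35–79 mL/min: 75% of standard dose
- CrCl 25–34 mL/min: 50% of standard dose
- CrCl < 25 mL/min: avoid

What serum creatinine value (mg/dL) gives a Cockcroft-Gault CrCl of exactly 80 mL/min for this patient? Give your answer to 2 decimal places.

Standard dose requires CrCl ≥ 80 mL/min.
Set (140 − 79) × 124.5 / (72 × SCr) = 80
SCr = (140 − 79) × 124.5 / (72 × 80) = 1.318 mg/dL

1.32 mg/dL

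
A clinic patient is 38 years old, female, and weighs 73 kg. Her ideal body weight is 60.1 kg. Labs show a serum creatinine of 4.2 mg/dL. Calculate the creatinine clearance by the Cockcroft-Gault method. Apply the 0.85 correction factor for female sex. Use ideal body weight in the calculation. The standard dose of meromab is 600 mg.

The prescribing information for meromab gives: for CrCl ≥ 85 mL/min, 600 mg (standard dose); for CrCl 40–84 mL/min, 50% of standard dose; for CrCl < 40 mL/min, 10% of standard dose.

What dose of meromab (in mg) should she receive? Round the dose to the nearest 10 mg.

CrCl = (140 − 38) × 60.1 / (72 × 4.2) × 0.85 = 6130.2 / 302.40 × 0.85 ≈ 17.2 mL/min
CrCl ≈ 17 mL/min → bracket < 40 mL/min.
10% of 600 mg = 60 mg

60 mg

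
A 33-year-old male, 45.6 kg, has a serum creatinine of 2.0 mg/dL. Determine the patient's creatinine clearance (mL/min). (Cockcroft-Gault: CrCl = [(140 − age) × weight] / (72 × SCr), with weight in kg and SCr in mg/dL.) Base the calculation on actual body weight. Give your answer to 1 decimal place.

33.9 mL/min

CrCl = (140 − 33) × 45.6 / (72 × 2) = 4879.2 / 144.00 ≈ 33.9 mL/min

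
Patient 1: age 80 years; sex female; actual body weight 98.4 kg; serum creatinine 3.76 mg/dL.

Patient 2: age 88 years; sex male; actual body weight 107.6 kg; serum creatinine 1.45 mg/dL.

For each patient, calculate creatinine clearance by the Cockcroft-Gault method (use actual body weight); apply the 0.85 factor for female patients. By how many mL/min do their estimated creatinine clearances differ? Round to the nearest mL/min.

35 mL/min

Patient 1: CrCl = (140 − 80) × 98.4 / (72 × 3.76) × 0.85 = 5904.0 / 270.72 × 0.85 ≈ 18.5 mL/min
Patient 2: CrCl = (140 − 88) × 107.6 / (72 × 1.45) = 5595.2 / 104.40 ≈ 53.6 mL/min
|18.5 − 53.6| = 35.1 mL/min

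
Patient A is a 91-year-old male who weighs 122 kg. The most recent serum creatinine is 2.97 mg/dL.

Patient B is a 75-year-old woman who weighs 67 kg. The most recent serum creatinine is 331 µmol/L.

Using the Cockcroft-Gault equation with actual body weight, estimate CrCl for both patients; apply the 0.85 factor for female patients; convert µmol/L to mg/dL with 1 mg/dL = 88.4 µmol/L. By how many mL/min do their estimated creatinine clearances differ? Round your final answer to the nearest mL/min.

14 mL/min

Patient A: CrCl = (140 − 91) × 122 / (72 × 2.97) = 5978.0 / 213.84 ≈ 28.0 mL/min
Patient B: SCr = 331 / 88.4 = 3.744 mg/dL
Patient B: CrCl = (140 − 75) × 67 / (72 × 3.744) × 0.85 = 4355.0 / 269.57 × 0.85 ≈ 13.7 mL/min
|28.0 − 13.7| = 14.3 mL/min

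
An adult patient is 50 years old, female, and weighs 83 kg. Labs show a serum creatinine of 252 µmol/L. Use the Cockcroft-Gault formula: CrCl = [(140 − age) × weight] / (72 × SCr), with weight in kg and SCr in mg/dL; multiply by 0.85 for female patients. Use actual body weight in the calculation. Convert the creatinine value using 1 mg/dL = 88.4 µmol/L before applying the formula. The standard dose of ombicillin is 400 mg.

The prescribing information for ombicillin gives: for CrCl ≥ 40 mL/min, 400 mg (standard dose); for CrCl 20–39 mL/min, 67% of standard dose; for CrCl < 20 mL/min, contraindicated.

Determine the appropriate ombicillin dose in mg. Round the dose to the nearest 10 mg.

270 mg

SCr = 252 / 88.4 = 2.851 mg/dL
CrCl = (140 − 50) × 83 / (72 × 2.851) × 0.85 = 7470.0 / 205.27 × 0.85 ≈ 30.9 mL/min
CrCl ≈ 31 mL/min → bracket 20–39 mL/min.
67% of 400 mg = 268 mg → 270 mg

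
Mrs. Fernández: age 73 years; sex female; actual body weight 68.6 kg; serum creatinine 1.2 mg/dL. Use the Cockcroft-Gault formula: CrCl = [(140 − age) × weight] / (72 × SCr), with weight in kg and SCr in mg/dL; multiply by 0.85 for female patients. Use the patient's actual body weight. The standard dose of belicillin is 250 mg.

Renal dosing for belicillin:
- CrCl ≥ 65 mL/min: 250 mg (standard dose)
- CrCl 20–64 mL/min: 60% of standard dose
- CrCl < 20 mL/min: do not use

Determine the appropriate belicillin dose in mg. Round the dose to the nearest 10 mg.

CrCl = (140 − 73) × 68.6 / (72 × 1.2) × 0.85 = 4596.2 / 86.40 × 0.85 ≈ 45.2 mL/min
CrCl ≈ 45 mL/min → bracket 20–64 mL/min.
60% of 250 mg = 150 mg

150 mg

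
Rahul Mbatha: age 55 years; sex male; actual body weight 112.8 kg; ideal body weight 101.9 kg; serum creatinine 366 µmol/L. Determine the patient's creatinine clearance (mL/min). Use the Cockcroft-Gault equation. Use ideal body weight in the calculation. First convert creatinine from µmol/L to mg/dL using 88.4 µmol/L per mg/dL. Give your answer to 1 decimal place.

SCr = 366 / 88.4 = 4.14 mg/dL
CrCl = (140 − 55) × 101.9 / (72 × 4.14) = 8661.5 / 298.08 ≈ 29.1 mL/min

29.1 mL/min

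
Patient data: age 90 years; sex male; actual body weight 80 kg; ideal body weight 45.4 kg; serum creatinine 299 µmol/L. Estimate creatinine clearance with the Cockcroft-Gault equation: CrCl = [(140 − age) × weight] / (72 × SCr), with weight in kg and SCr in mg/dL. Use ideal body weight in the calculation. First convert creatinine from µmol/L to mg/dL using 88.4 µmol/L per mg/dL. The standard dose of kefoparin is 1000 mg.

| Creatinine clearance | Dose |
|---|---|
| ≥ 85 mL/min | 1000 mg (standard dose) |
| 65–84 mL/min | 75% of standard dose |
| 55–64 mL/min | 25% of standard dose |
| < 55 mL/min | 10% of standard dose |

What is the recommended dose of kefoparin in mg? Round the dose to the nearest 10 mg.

100 mg

SCr = 299 / 88.4 = 3.382 mg/dL
CrCl = (140 − 90) × 45.4 / (72 × 3.382) = 2270.0 / 243.50 ≈ 9.3 mL/min
CrCl ≈ 9 mL/min → bracket < 55 mL/min.
10% of 1000 mg = 100 mg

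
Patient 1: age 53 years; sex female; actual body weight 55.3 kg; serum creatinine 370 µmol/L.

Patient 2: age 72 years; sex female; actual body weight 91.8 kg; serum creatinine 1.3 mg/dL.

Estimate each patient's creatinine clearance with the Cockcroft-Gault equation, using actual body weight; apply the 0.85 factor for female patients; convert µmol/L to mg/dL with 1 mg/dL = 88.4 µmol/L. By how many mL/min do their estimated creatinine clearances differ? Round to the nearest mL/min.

43 mL/min

Patient 1: SCr = 370 / 88.4 = 4.186 mg/dL
Patient 1: CrCl = (140 − 53) × 55.3 / (72 × 4.186) × 0.85 = 4811.1 / 301.39 × 0.85 ≈ 13.6 mL/min
Patient 2: CrCl = (140 − 72) × 91.8 / (72 × 1.3) × 0.85 = 6242.4 / 93.60 × 0.85 ≈ 56.7 mL/min
|13.6 − 56.7| = 43.1 mL/min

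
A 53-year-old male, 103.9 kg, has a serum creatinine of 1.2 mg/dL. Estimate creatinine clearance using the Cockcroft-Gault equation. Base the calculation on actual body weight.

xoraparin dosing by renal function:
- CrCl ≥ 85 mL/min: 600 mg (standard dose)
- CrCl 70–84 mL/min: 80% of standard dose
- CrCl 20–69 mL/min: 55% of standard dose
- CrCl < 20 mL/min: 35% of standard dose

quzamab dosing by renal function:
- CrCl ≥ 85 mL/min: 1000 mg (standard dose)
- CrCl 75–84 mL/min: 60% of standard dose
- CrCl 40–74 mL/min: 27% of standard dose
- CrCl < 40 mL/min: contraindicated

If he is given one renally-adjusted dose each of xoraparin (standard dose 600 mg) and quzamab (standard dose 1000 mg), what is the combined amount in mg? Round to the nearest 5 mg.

CrCl = (140 − 53) × 103.9 / (72 × 1.2) = 9039.3 / 86.40 ≈ 104.6 mL/min
CrCl ≈ 105 mL/min.
xoraparin: ≥ 85 mL/min → 100% of 600 mg = 600 mg.
quzamab: ≥ 85 mL/min → 100% of 1000 mg = 1000 mg.
Total = 600 + 1000 = 1600 mg.

1600 mg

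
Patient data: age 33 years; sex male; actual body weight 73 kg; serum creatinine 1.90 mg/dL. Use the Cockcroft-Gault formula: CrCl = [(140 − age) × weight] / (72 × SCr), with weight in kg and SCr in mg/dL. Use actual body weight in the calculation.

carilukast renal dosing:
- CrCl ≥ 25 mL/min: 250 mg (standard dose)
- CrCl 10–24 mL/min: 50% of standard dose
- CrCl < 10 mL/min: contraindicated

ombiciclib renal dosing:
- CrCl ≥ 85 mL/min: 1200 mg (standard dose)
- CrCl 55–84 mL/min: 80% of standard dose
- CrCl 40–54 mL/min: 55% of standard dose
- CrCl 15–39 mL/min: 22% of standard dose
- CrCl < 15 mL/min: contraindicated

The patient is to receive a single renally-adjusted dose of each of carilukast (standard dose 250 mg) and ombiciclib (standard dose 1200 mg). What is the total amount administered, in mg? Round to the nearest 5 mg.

1210 mg

CrCl = (140 − 33) × 73 / (72 × 1.9) = 7811.0 / 136.80 ≈ 57.1 mL/min
CrCl ≈ 57 mL/min.
carilukast: ≥ 25 mL/min → 100% of 250 mg = 250 mg.
ombiciclib: 55–84 mL/min → 80% of 1200 mg = 960 mg.
Total = 250 + 960 = 1210 mg.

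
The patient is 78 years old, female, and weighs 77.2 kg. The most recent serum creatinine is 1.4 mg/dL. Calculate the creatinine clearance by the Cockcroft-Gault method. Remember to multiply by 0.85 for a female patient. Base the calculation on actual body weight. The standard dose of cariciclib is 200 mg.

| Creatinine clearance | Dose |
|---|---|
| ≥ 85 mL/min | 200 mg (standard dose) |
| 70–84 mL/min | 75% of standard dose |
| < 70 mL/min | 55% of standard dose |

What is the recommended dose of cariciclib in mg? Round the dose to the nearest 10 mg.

110 mg

CrCl = (140 − 78) × 77.2 / (72 × 1.4) × 0.85 = 4786.4 / 100.80 × 0.85 ≈ 40.4 mL/min
CrCl ≈ 40 mL/min → bracket < 70 mL/min.
55% of 200 mg = 110 mg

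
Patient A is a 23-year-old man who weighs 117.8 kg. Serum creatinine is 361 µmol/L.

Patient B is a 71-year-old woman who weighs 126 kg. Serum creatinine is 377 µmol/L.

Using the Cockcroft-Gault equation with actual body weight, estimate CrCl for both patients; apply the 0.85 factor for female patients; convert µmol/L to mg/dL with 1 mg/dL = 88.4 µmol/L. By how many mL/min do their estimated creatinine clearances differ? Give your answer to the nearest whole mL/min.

Patient A: SCr = 361 / 88.4 = 4.084 mg/dL
Patient A: CrCl = (140 − 23) × 117.8 / (72 × 4.084) = 13782.6 / 294.05 ≈ 46.9 mL/min
Patient B: SCr = 377 / 88.4 = 4.265 mg/dL
Patient B: CrCl = (140 − 71) × 126 / (72 × 4.265) × 0.85 = 8694.0 / 307.08 × 0.85 ≈ 24.1 mL/min
|46.9 − 24.1| = 22.8 mL/min

23 mL/min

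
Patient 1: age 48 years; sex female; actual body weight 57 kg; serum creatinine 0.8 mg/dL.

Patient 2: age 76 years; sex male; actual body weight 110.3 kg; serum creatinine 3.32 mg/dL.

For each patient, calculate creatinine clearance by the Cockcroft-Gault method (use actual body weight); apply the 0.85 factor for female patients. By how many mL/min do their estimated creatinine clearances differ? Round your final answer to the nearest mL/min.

Patient 1: CrCl = (140 − 48) × 57 / (72 × 0.8) × 0.85 = 5244.0 / 57.60 × 0.85 ≈ 77.4 mL/min
Patient 2: CrCl = (140 − 76) × 110.3 / (72 × 3.32) = 7059.2 / 239.04 ≈ 29.5 mL/min
|77.4 − 29.5| = 47.9 mL/min

48 mL/min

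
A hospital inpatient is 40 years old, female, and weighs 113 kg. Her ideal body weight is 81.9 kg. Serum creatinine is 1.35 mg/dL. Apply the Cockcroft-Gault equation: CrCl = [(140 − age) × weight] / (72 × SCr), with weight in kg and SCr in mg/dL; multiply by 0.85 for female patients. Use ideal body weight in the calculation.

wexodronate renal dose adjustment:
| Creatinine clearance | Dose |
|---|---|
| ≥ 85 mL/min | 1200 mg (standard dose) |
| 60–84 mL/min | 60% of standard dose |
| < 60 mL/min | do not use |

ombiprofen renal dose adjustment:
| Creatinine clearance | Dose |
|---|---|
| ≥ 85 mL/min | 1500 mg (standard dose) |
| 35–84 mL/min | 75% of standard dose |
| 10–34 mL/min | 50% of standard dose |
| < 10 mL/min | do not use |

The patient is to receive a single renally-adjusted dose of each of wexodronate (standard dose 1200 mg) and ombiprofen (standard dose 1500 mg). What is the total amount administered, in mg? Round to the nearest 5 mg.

CrCl = (140 − 40) × 81.9 / (72 × 1.35) × 0.85 = 8190.0 / 97.20 × 0.85 ≈ 71.6 mL/min
CrCl ≈ 72 mL/min.
wexodronate: 60–84 mL/min → 60% of 1200 mg = 720 mg.
ombiprofen: 35–84 mL/min → 75% of 1500 mg = 1125 mg.
Total = 720 + 1125 = 1845 mg.

1845 mg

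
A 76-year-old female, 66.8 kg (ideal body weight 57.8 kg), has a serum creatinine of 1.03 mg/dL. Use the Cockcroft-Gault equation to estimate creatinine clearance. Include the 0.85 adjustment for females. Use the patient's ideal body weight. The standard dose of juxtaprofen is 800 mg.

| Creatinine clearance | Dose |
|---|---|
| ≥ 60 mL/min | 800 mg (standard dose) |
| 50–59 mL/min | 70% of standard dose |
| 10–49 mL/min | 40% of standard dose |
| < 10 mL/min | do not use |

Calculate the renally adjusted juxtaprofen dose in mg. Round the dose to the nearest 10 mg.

CrCl = (140 − 76) × 57.8 / (72 × 1.03) × 0.85 = 3699.2 / 74.16 × 0.85 ≈ 42.4 mL/min
CrCl ≈ 42 mL/min → bracket 10–49 mL/min.
40% of 800 mg = 320 mg

320 mg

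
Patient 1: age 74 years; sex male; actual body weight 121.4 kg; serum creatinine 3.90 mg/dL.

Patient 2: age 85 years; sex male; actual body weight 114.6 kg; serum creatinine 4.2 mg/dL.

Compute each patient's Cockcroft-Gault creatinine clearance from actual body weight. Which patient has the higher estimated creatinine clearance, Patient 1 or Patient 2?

Patient 1: CrCl = (140 − 74) × 121.4 / (72 × 3.9) = 8012.4 / 280.80 ≈ 28.5 mL/min
Patient 2: CrCl = (140 − 85) × 114.6 / (72 × 4.2) = 6303.0 / 302.40 ≈ 20.8 mL/min
28.5 vs 20.8 mL/min → Patient 1 is higher.

Patient 1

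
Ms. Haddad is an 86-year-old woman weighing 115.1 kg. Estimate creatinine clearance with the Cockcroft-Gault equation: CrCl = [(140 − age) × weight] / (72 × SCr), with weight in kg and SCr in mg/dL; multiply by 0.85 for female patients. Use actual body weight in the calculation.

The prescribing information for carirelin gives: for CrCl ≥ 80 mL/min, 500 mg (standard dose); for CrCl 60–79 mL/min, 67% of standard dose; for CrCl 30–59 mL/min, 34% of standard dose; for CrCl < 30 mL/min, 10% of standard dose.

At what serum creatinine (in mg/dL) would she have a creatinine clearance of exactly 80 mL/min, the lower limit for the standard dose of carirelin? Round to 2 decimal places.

Standard dose requires CrCl ≥ 80 mL/min.
Set (140 − 86) × 115.1 × 0.85 / (72 × SCr) = 80
SCr = (140 − 86) × 115.1 × 0.85 / (72 × 80) = 0.917 mg/dL

0.92 mg/dL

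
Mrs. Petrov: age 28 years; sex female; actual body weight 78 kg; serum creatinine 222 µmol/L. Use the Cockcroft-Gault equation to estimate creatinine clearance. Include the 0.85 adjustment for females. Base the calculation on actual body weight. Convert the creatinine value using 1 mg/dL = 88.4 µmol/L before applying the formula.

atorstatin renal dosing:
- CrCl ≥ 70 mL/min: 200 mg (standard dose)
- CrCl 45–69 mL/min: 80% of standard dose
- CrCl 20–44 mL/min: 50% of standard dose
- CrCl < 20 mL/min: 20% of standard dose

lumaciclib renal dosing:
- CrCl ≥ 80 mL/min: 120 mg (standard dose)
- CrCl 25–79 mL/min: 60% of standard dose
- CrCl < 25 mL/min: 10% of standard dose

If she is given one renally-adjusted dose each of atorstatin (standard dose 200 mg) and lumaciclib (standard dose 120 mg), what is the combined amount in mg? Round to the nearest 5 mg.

170 mg

SCr = 222 / 88.4 = 2.511 mg/dL
CrCl = (140 − 28) × 78 / (72 × 2.511) × 0.85 = 8736.0 / 180.79 × 0.85 ≈ 41.1 mL/min
CrCl ≈ 41 mL/min.
atorstatin: 20–44 mL/min → 50% of 200 mg = 100 mg.
lumaciclib: 25–79 mL/min → 60% of 120 mg = 72 mg.
Total = 100 + 72 = 172 mg.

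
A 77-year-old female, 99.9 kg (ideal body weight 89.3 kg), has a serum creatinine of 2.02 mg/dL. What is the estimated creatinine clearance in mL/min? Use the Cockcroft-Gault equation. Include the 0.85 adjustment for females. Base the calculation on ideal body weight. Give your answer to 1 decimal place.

32.9 mL/min

CrCl = (140 − 77) × 89.3 / (72 × 2.02) × 0.85 = 5625.9 / 145.44 × 0.85 ≈ 32.9 mL/min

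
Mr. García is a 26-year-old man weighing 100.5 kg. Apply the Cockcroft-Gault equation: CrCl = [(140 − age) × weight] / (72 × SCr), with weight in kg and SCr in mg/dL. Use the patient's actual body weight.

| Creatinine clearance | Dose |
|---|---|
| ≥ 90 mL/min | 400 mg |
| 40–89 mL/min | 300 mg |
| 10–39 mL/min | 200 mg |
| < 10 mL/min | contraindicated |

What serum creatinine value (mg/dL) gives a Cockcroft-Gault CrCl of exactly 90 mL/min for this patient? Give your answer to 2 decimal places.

Standard dose requires CrCl ≥ 90 mL/min.
Set (140 − 26) × 100.5 / (72 × SCr) = 90
SCr = (140 − 26) × 100.5 / (72 × 90) = 1.768 mg/dL

1.77 mg/dL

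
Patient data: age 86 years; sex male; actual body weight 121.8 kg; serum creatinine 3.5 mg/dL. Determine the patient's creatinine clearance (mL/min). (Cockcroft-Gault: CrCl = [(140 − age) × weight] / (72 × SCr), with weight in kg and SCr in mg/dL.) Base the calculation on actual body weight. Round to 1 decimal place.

CrCl = (140 − 86) × 121.8 / (72 × 3.5) = 6577.2 / 252.00 ≈ 26.1 mL/min

26.1 mL/min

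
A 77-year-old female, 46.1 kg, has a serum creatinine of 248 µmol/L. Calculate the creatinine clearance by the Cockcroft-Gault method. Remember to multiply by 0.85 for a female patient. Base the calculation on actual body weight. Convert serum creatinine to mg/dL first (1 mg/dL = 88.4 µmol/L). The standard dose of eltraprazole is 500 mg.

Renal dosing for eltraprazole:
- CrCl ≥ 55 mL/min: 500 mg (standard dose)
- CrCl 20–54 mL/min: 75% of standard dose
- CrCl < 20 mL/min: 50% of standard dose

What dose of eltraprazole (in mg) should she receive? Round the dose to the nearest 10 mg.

250 mg

SCr = 248 / 88.4 = 2.805 mg/dL
CrCl = (140 − 77) × 46.1 / (72 × 2.805) × 0.85 = 2904.3 / 201.96 × 0.85 ≈ 12.2 mL/min
CrCl ≈ 12 mL/min → bracket < 20 mL/min.
50% of 500 mg = 250 mg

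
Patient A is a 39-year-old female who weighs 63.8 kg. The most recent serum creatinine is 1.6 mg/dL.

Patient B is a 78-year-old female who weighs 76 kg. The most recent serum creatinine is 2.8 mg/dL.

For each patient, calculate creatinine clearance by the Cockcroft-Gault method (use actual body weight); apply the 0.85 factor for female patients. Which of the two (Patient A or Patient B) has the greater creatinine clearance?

Patient A

Patient A: CrCl = (140 − 39) × 63.8 / (72 × 1.6) × 0.85 = 6443.8 / 115.20 × 0.85 ≈ 47.5 mL/min
Patient B: CrCl = (140 − 78) × 76 / (72 × 2.8) × 0.85 = 4712.0 / 201.60 × 0.85 ≈ 19.9 mL/min
47.5 vs 19.9 mL/min → Patient A is higher.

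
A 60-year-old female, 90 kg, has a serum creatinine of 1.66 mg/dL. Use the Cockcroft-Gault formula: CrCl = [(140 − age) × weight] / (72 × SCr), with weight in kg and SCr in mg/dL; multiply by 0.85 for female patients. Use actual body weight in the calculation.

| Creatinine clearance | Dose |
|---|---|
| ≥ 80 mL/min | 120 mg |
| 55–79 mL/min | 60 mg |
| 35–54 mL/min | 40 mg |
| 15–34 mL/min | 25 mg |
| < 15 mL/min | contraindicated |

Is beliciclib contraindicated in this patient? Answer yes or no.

no

CrCl = (140 − 60) × 90 / (72 × 1.66) × 0.85 = 7200.0 / 119.52 × 0.85 ≈ 51.2 mL/min
CrCl ≈ 51 mL/min, which is ≥ 15 mL/min.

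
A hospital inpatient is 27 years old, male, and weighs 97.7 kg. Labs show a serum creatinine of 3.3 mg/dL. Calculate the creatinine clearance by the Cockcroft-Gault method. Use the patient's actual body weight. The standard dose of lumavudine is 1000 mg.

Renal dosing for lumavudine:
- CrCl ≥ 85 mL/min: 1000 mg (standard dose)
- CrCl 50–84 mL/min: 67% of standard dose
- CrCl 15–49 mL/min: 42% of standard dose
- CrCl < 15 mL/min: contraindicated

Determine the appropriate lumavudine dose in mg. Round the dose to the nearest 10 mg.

CrCl = (140 − 27) × 97.7 / (72 × 3.3) = 11040.1 / 237.60 ≈ 46.5 mL/min
CrCl ≈ 46 mL/min → bracket 15–49 mL/min.
42% of 1000 mg = 420 mg

420 mg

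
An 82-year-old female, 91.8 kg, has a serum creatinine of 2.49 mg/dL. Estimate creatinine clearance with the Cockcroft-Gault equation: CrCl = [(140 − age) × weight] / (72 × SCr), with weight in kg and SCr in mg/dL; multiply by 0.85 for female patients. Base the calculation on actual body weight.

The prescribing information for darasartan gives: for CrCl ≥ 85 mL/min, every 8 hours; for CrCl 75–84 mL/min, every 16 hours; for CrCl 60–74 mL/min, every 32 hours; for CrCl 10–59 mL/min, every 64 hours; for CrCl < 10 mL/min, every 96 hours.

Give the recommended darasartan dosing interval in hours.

every 64 hours

CrCl = (140 − 82) × 91.8 / (72 × 2.49) × 0.85 = 5324.4 / 179.28 × 0.85 ≈ 25.2 mL/min
CrCl ≈ 25 mL/min → bracket 10–59 mL/min → every 64 hours.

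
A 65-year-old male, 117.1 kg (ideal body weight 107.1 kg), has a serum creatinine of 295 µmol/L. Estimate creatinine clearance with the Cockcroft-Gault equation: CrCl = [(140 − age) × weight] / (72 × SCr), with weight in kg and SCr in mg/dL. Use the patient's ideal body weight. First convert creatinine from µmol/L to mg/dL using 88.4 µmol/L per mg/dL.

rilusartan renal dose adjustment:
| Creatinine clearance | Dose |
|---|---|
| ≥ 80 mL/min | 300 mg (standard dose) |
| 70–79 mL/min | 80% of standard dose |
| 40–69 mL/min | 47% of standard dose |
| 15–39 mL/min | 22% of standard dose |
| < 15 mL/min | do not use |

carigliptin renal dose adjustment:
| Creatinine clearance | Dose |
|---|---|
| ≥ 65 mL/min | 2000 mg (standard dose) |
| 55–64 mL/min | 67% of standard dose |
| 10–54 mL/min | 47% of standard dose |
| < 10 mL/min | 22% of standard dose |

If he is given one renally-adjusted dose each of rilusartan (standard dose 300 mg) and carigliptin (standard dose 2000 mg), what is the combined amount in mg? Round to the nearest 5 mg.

SCr = 295 / 88.4 = 3.337 mg/dL
CrCl = (140 − 65) × 107.1 / (72 × 3.337) = 8032.5 / 240.26 ≈ 33.4 mL/min
CrCl ≈ 33 mL/min.
rilusartan: 15–39 mL/min → 22% of 300 mg = 66 mg.
carigliptin: 10–54 mL/min → 47% of 2000 mg = 940 mg.
Total = 66 + 940 = 1006 mg.

1005 mg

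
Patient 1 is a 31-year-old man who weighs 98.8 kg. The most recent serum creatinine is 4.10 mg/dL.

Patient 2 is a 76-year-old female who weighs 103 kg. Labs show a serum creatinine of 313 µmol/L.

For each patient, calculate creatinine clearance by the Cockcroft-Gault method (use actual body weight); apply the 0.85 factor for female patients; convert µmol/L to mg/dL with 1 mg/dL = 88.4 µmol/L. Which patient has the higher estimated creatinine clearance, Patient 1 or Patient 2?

Patient 1

Patient 1: CrCl = (140 − 31) × 98.8 / (72 × 4.1) = 10769.2 / 295.20 ≈ 36.5 mL/min
Patient 2: SCr = 313 / 88.4 = 3.541 mg/dL
Patient 2: CrCl = (140 − 76) × 103 / (72 × 3.541) × 0.85 = 6592.0 / 254.95 × 0.85 ≈ 22.0 mL/min
36.5 vs 22.0 mL/min → Patient 1 is higher.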